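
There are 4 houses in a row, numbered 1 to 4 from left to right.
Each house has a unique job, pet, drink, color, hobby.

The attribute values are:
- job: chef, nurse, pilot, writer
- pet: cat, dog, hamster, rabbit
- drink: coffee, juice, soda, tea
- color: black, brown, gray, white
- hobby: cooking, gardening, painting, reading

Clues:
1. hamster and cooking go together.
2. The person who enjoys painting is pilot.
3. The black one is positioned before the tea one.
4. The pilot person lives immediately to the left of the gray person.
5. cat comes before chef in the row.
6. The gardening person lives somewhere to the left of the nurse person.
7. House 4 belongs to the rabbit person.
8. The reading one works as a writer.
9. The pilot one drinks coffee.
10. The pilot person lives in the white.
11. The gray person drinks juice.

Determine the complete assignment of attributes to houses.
Solution:

House | Job | Pet | Drink | Color | Hobby
-----------------------------------------
  1   | pilot | cat | coffee | white | painting
  2   | chef | dog | juice | gray | gardening
  3   | nurse | hamster | soda | black | cooking
  4   | writer | rabbit | tea | brown | reading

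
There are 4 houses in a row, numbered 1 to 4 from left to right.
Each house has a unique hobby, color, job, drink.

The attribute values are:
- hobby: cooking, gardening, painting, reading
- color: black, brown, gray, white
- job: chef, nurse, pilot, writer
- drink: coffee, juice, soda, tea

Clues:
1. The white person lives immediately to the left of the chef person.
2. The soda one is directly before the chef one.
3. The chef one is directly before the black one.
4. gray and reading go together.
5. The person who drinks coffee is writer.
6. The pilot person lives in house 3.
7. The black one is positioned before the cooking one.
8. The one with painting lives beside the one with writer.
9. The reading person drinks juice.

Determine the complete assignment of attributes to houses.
Solution:

House | Hobby | Color | Job | Drink
-----------------------------------
  1   | gardening | white | nurse | soda
  2   | reading | gray | chef | juice
  3   | painting | black | pilot | tea
  4   | cooking | brown | writer | coffee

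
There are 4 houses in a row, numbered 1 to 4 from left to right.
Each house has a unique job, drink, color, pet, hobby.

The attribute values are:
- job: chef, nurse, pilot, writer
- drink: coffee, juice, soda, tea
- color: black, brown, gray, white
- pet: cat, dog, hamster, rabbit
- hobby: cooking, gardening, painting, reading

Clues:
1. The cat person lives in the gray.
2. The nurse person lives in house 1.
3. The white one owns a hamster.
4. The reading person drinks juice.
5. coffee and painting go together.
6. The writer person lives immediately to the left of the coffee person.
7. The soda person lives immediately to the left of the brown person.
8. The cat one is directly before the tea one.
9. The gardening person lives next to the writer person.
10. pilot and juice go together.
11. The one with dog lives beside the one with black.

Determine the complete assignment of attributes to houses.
Solution:

House | Job | Drink | Color | Pet | Hobby
-----------------------------------------
  1   | nurse | soda | gray | cat | gardening
  2   | writer | tea | brown | dog | cooking
  3   | chef | coffee | black | rabbit | painting
  4   | pilot | juice | white | hamster | reading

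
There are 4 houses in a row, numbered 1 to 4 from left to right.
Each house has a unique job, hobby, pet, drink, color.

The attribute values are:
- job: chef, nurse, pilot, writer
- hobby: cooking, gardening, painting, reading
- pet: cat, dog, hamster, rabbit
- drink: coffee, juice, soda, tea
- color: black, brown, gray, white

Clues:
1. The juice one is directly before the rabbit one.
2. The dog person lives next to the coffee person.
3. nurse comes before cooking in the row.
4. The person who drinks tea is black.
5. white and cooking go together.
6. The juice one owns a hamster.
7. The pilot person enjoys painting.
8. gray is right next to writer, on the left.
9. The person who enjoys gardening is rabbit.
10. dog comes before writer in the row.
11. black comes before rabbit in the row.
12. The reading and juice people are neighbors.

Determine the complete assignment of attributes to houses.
Solution:

House | Job | Hobby | Pet | Drink | Color
-----------------------------------------
  1   | pilot | painting | dog | tea | black
  2   | nurse | reading | cat | coffee | gray
  3   | writer | cooking | hamster | juice | white
  4   | chef | gardening | rabbit | soda | brown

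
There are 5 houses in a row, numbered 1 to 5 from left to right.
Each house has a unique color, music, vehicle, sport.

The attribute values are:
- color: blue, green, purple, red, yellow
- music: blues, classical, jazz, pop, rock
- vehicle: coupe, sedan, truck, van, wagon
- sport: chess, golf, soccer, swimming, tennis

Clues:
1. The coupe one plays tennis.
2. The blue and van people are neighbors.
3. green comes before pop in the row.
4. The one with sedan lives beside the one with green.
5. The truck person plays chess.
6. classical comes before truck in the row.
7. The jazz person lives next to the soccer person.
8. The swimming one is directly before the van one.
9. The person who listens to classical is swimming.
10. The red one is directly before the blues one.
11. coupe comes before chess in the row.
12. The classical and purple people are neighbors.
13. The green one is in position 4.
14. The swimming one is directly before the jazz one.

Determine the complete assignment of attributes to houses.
Solution:

House | Color | Music | Vehicle | Sport
---------------------------------------
  1   | blue | classical | wagon | swimming
  2   | purple | jazz | van | golf
  3   | red | rock | sedan | soccer
  4   | green | blues | coupe | tennis
  5   | yellow | pop | truck | chess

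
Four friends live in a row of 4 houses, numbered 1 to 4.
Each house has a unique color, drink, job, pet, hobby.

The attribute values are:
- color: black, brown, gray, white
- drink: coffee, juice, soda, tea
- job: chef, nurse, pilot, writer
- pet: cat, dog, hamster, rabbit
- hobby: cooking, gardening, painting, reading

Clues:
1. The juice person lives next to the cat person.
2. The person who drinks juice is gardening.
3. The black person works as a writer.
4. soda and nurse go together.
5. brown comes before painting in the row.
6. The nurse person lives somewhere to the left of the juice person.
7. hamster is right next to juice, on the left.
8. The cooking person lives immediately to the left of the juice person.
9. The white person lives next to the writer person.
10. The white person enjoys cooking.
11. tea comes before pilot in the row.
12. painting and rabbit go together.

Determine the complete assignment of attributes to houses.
Solution:

House | Color | Drink | Job | Pet | Hobby
-----------------------------------------
  1   | white | soda | nurse | hamster | cooking
  2   | black | juice | writer | dog | gardening
  3   | brown | tea | chef | cat | reading
  4   | gray | coffee | pilot | rabbit | painting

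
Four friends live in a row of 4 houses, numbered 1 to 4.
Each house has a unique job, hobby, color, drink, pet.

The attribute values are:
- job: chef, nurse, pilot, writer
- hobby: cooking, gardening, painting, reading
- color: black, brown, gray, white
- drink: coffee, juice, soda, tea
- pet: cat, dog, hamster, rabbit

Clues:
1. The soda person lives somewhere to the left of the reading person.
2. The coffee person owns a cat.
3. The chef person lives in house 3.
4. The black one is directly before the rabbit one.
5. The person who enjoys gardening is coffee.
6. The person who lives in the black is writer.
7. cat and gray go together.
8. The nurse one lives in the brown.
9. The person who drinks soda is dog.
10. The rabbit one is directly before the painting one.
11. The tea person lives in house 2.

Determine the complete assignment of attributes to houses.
Solution:

House | Job | Hobby | Color | Drink | Pet
-----------------------------------------
  1   | writer | cooking | black | soda | dog
  2   | nurse | reading | brown | tea | rabbit
  3   | chef | painting | white | juice | hamster
  4   | pilot | gardening | gray | coffee | cat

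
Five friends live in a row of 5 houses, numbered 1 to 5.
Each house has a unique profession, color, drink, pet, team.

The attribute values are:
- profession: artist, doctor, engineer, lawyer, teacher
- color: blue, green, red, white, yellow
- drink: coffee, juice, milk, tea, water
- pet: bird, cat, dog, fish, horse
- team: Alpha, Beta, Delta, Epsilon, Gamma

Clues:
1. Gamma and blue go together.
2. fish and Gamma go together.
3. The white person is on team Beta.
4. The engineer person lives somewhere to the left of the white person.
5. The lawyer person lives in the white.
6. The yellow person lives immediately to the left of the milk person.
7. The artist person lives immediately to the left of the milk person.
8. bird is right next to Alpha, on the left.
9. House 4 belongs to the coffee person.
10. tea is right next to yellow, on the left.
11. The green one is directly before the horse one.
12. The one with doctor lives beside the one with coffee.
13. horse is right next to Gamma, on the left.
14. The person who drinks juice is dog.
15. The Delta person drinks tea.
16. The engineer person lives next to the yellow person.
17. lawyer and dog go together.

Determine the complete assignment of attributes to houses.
Solution:

House | Profession | Color | Drink | Pet | Team
-----------------------------------------------
  1   | engineer | green | tea | bird | Delta
  2   | artist | yellow | water | horse | Alpha
  3   | doctor | blue | milk | fish | Gamma
  4   | teacher | red | coffee | cat | Epsilon
  5   | lawyer | white | juice | dog | Beta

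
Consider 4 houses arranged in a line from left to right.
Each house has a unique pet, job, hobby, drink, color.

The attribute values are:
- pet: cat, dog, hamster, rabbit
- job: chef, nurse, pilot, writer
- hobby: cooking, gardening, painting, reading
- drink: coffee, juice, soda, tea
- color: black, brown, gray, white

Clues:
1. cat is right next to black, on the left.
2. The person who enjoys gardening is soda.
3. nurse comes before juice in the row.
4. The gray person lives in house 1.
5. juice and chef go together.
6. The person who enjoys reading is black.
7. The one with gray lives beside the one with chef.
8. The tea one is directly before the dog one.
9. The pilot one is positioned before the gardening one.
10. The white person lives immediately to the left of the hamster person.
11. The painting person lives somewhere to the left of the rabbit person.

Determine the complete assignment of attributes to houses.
Solution:

House | Pet | Job | Hobby | Drink | Color
-----------------------------------------
  1   | cat | nurse | painting | tea | gray
  2   | dog | chef | reading | juice | black
  3   | rabbit | pilot | cooking | coffee | white
  4   | hamster | writer | gardening | soda | brown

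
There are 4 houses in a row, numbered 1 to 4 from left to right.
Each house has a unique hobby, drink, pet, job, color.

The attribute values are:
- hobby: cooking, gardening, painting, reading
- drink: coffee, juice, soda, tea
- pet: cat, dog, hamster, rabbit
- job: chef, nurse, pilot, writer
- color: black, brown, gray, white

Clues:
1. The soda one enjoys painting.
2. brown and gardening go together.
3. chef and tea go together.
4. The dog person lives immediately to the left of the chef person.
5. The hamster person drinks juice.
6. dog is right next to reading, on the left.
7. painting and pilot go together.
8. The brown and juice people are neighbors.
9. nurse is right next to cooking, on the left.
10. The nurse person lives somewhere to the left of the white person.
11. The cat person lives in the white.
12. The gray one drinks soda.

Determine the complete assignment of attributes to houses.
Solution:

House | Hobby | Drink | Pet | Job | Color
-----------------------------------------
  1   | gardening | coffee | rabbit | nurse | brown
  2   | cooking | juice | hamster | writer | black
  3   | painting | soda | dog | pilot | gray
  4   | reading | tea | cat | chef | white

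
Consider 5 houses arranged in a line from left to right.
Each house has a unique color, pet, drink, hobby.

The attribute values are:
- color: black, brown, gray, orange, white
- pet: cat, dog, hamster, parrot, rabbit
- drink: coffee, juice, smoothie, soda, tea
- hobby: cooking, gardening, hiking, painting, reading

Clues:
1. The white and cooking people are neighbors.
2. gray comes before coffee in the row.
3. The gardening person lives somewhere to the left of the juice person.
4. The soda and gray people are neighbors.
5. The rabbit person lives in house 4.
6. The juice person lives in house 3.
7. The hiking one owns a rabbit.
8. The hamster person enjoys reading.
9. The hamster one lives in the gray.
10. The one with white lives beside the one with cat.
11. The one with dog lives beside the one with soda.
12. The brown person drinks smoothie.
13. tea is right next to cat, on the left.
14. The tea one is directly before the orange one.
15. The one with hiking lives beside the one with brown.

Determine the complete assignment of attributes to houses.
Solution:

House | Color | Pet | Drink | Hobby
-----------------------------------
  1   | white | dog | tea | gardening
  2   | orange | cat | soda | cooking
  3   | gray | hamster | juice | reading
  4   | black | rabbit | coffee | hiking
  5   | brown | parrot | smoothie | painting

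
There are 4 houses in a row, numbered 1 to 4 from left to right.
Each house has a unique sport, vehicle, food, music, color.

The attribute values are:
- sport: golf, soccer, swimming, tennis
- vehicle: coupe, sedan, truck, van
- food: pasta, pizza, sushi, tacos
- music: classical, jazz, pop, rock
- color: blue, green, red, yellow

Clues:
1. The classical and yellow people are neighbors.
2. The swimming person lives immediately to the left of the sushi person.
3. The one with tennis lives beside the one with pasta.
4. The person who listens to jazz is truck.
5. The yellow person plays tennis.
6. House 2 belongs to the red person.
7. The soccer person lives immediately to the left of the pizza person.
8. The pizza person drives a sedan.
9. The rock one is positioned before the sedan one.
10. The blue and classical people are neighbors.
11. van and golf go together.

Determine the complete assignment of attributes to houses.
Solution:

House | Sport | Vehicle | Food | Music | Color
----------------------------------------------
  1   | soccer | coupe | tacos | rock | blue
  2   | swimming | sedan | pizza | classical | red
  3   | tennis | truck | sushi | jazz | yellow
  4   | golf | van | pasta | pop | green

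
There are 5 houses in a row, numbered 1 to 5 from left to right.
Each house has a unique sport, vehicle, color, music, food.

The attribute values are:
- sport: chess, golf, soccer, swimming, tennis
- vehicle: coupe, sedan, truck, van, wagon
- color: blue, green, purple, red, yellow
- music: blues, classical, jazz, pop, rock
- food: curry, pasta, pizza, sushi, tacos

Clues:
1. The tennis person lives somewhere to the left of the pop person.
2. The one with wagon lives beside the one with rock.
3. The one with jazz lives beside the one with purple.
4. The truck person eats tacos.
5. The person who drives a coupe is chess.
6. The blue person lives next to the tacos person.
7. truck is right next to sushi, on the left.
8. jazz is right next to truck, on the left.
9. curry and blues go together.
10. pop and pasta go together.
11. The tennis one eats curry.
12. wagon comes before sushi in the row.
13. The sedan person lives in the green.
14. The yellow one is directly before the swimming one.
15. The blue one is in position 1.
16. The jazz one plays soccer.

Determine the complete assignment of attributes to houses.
Solution:

House | Sport | Vehicle | Color | Music | Food
----------------------------------------------
  1   | soccer | wagon | blue | jazz | pizza
  2   | golf | truck | purple | rock | tacos
  3   | chess | coupe | red | classical | sushi
  4   | tennis | van | yellow | blues | curry
  5   | swimming | sedan | green | pop | pasta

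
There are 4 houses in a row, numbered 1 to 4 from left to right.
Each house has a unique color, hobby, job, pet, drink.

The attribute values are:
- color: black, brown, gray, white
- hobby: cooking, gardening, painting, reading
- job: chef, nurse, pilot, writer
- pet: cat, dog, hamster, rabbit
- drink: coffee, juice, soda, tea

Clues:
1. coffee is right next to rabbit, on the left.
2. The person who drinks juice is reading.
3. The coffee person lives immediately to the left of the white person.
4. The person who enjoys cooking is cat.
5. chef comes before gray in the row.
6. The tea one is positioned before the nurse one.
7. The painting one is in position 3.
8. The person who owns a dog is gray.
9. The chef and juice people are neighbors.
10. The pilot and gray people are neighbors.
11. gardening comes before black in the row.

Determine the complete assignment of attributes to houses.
Solution:

House | Color | Hobby | Job | Pet | Drink
-----------------------------------------
  1   | brown | gardening | chef | hamster | coffee
  2   | white | reading | pilot | rabbit | juice
  3   | gray | painting | writer | dog | tea
  4   | black | cooking | nurse | cat | soda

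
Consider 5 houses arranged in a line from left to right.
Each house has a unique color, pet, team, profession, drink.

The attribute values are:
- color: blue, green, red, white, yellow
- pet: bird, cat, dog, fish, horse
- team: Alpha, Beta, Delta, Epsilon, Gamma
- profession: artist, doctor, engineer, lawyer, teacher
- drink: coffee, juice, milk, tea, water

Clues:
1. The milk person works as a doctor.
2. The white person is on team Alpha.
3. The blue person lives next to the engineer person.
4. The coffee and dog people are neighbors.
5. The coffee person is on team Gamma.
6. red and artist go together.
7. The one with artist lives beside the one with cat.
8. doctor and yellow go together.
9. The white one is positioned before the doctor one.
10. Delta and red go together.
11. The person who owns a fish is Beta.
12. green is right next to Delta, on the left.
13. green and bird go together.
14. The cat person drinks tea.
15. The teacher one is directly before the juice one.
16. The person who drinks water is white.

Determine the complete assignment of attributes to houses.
Solution:

House | Color | Pet | Team | Profession | Drink
-----------------------------------------------
  1   | green | bird | Gamma | teacher | coffee
  2   | red | dog | Delta | artist | juice
  3   | blue | cat | Epsilon | lawyer | tea
  4   | white | horse | Alpha | engineer | water
  5   | yellow | fish | Beta | doctor | milk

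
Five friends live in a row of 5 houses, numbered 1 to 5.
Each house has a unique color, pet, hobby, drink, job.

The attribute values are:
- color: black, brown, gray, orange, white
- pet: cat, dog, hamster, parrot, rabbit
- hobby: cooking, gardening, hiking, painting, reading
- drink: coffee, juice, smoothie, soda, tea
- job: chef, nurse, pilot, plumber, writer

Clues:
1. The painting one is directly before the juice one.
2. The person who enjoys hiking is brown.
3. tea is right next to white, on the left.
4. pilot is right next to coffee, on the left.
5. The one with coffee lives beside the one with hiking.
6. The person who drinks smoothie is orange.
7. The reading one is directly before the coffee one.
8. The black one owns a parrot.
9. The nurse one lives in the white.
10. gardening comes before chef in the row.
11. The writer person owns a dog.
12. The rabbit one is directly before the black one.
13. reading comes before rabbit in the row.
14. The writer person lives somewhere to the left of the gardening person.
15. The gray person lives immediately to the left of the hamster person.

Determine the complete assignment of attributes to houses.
Solution:

House | Color | Pet | Hobby | Drink | Job
-----------------------------------------
  1   | gray | cat | reading | tea | pilot
  2   | white | hamster | painting | coffee | nurse
  3   | brown | dog | hiking | juice | writer
  4   | orange | rabbit | gardening | smoothie | plumber
  5   | black | parrot | cooking | soda | chef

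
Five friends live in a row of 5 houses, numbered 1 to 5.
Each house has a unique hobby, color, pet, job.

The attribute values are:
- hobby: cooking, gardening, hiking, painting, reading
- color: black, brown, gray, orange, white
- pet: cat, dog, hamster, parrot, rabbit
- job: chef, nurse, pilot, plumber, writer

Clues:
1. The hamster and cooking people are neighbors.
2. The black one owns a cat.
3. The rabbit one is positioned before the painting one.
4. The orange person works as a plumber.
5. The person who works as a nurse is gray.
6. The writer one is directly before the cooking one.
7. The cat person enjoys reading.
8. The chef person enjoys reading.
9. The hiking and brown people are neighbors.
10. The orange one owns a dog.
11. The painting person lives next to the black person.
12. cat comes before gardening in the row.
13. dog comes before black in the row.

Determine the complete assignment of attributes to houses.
Solution:

House | Hobby | Color | Pet | Job
---------------------------------
  1   | hiking | white | hamster | writer
  2   | cooking | brown | rabbit | pilot
  3   | painting | orange | dog | plumber
  4   | reading | black | cat | chef
  5   | gardening | gray | parrot | nurse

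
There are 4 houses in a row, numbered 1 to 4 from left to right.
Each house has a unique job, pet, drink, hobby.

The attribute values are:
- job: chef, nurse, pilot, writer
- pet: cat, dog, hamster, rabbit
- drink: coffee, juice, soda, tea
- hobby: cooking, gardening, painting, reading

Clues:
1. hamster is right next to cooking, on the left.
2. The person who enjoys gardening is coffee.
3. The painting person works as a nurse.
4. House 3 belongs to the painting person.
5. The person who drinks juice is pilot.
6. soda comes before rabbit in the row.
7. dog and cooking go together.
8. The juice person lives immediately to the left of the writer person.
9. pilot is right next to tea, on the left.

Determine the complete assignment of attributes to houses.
Solution:

House | Job | Pet | Drink | Hobby
---------------------------------
  1   | pilot | hamster | juice | reading
  2   | writer | dog | tea | cooking
  3   | nurse | cat | soda | painting
  4   | chef | rabbit | coffee | gardening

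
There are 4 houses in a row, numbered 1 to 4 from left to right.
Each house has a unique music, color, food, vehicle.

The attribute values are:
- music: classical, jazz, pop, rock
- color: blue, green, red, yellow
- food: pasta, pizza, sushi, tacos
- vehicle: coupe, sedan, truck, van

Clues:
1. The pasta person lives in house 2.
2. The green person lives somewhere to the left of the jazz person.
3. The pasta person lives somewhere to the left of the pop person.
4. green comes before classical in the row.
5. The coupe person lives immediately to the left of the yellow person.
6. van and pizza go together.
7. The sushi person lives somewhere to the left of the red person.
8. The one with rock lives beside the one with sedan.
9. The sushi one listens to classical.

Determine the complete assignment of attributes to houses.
Solution:

House | Music | Color | Food | Vehicle
--------------------------------------
  1   | rock | green | tacos | coupe
  2   | jazz | yellow | pasta | sedan
  3   | classical | blue | sushi | truck
  4   | pop | red | pizza | van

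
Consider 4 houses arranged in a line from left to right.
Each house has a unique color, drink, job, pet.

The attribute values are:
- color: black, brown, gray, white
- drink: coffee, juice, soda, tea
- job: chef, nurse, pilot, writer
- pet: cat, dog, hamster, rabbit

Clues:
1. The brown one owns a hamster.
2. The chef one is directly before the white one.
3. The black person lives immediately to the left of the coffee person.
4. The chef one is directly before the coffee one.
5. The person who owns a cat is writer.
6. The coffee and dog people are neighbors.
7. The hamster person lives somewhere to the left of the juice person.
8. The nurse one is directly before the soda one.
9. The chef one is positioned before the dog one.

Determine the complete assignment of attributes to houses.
Solution:

House | Color | Drink | Job | Pet
---------------------------------
  1   | brown | tea | nurse | hamster
  2   | black | soda | chef | rabbit
  3   | white | coffee | writer | cat
  4   | gray | juice | pilot | dog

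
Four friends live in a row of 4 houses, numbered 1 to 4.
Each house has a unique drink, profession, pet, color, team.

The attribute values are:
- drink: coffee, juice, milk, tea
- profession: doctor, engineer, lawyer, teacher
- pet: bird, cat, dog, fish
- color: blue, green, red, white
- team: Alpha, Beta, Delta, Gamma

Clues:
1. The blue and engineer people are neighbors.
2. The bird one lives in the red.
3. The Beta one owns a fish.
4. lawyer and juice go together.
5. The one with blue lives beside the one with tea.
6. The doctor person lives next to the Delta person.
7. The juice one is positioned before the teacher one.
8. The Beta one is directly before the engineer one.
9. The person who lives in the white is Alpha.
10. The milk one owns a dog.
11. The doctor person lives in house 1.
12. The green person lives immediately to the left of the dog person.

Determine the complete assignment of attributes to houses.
Solution:

House | Drink | Profession | Pet | Color | Team
-----------------------------------------------
  1   | coffee | doctor | fish | blue | Beta
  2   | tea | engineer | bird | red | Delta
  3   | juice | lawyer | cat | green | Gamma
  4   | milk | teacher | dog | white | Alpha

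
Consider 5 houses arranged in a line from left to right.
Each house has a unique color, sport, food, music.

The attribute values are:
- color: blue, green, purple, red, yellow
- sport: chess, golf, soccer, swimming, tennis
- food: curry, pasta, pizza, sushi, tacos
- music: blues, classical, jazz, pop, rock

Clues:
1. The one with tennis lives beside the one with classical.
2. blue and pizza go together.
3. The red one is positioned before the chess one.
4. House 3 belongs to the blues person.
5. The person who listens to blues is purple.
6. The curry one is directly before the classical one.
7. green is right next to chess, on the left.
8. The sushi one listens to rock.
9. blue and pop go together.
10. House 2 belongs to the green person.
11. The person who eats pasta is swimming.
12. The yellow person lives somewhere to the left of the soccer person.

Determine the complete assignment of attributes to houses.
Solution:

House | Color | Sport | Food | Music
------------------------------------
  1   | red | tennis | curry | jazz
  2   | green | swimming | pasta | classical
  3   | purple | chess | tacos | blues
  4   | yellow | golf | sushi | rock
  5   | blue | soccer | pizza | pop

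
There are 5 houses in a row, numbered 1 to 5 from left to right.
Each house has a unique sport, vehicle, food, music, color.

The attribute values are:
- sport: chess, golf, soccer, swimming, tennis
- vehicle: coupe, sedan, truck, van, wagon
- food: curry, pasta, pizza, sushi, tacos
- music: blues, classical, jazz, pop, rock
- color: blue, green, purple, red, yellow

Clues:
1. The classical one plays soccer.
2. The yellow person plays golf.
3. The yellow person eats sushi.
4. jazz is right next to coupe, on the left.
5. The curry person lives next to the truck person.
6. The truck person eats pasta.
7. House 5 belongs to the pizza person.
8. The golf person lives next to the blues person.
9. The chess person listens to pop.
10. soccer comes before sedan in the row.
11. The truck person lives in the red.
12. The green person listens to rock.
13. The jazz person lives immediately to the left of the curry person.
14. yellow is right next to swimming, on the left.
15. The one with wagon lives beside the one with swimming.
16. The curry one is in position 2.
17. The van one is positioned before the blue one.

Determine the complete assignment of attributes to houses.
Solution:

House | Sport | Vehicle | Food | Music | Color
----------------------------------------------
  1   | golf | wagon | sushi | jazz | yellow
  2   | swimming | coupe | curry | blues | purple
  3   | soccer | truck | pasta | classical | red
  4   | tennis | van | tacos | rock | green
  5   | chess | sedan | pizza | pop | blue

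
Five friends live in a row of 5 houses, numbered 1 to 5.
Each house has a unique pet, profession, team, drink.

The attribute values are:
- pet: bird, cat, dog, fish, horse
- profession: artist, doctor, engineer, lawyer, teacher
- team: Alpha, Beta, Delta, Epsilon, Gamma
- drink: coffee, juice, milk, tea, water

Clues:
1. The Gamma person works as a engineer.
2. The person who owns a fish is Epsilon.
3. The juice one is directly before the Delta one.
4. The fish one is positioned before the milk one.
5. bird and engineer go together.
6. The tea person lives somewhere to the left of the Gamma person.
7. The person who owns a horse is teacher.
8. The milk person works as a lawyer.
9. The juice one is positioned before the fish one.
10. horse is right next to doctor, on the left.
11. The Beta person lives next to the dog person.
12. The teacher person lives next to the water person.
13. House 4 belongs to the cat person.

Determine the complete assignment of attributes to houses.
Solution:

House | Pet | Profession | Team | Drink
---------------------------------------
  1   | horse | teacher | Beta | juice
  2   | dog | doctor | Delta | water
  3   | fish | artist | Epsilon | tea
  4   | cat | lawyer | Alpha | milk
  5   | bird | engineer | Gamma | coffee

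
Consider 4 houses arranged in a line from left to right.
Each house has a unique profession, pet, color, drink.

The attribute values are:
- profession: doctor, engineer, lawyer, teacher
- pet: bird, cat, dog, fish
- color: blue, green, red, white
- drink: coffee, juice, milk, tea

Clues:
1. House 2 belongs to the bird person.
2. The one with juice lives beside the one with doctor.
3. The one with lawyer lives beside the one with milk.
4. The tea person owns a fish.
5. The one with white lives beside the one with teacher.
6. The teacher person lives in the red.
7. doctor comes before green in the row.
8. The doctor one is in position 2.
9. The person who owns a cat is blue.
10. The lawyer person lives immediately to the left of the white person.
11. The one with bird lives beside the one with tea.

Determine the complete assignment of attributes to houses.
Solution:

House | Profession | Pet | Color | Drink
----------------------------------------
  1   | lawyer | cat | blue | juice
  2   | doctor | bird | white | milk
  3   | teacher | fish | red | tea
  4   | engineer | dog | green | coffee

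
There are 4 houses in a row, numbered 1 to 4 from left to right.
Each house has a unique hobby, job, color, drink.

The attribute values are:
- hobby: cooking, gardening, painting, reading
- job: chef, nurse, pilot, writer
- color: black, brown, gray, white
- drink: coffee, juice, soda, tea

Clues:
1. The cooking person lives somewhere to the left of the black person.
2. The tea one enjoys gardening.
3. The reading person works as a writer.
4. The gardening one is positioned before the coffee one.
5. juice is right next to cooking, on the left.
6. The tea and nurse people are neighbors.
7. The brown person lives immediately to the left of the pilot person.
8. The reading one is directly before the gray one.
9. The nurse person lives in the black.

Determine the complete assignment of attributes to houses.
Solution:

House | Hobby | Job | Color | Drink
-----------------------------------
  1   | reading | writer | brown | juice
  2   | cooking | pilot | gray | soda
  3   | gardening | chef | white | tea
  4   | painting | nurse | black | coffee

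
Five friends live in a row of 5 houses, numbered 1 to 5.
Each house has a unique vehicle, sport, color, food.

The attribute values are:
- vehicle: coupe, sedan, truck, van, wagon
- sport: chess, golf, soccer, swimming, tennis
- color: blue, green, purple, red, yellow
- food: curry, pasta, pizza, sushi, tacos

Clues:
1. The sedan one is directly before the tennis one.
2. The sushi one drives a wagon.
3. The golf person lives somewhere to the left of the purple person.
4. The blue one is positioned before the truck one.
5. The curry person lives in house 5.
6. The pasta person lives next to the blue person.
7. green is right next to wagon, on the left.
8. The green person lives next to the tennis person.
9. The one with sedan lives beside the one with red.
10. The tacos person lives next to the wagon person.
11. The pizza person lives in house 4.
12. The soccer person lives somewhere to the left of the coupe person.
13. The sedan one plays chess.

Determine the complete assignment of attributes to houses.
Solution:

House | Vehicle | Sport | Color | Food
--------------------------------------
  1   | sedan | chess | green | tacos
  2   | wagon | tennis | red | sushi
  3   | van | soccer | yellow | pasta
  4   | coupe | golf | blue | pizza
  5   | truck | swimming | purple | curry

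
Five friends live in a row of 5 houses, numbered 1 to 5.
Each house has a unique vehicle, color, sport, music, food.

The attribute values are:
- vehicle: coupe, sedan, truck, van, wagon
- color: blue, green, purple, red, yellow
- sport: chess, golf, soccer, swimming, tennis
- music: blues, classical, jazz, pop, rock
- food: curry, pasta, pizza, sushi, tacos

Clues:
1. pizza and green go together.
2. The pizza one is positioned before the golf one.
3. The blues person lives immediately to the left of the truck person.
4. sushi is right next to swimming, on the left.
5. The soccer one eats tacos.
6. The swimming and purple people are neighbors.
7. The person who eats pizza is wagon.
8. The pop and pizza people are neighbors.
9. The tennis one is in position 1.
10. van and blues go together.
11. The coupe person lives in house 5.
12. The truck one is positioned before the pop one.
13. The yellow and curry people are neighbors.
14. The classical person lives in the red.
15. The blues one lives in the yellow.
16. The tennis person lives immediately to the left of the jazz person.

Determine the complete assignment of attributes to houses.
Solution:

House | Vehicle | Color | Sport | Music | Food
----------------------------------------------
  1   | van | yellow | tennis | blues | sushi
  2   | truck | blue | swimming | jazz | curry
  3   | sedan | purple | soccer | pop | tacos
  4   | wagon | green | chess | rock | pizza
  5   | coupe | red | golf | classical | pasta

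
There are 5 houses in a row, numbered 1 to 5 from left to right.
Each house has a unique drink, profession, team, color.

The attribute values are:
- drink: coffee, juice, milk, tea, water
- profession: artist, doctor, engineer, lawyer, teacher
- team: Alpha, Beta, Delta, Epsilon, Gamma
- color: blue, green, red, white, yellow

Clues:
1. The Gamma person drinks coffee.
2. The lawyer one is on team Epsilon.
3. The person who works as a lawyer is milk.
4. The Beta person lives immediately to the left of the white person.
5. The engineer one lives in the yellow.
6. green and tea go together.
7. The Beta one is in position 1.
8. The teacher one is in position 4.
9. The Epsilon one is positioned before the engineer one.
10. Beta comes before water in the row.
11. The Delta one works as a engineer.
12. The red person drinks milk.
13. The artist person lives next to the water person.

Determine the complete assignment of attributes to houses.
Solution:

House | Drink | Profession | Team | Color
-----------------------------------------
  1   | tea | artist | Beta | green
  2   | water | doctor | Alpha | white
  3   | milk | lawyer | Epsilon | red
  4   | coffee | teacher | Gamma | blue
  5   | juice | engineer | Delta | yellow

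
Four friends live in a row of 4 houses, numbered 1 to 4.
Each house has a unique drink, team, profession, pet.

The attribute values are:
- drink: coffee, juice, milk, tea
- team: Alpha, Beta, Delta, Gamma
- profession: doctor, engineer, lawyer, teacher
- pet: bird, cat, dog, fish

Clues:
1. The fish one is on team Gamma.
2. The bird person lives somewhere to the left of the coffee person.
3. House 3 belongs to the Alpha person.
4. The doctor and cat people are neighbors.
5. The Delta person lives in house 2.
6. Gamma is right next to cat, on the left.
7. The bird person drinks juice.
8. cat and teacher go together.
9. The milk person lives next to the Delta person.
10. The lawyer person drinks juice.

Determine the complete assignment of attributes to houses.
Solution:

House | Drink | Team | Profession | Pet
---------------------------------------
  1   | milk | Gamma | doctor | fish
  2   | tea | Delta | teacher | cat
  3   | juice | Alpha | lawyer | bird
  4   | coffee | Beta | engineer | dog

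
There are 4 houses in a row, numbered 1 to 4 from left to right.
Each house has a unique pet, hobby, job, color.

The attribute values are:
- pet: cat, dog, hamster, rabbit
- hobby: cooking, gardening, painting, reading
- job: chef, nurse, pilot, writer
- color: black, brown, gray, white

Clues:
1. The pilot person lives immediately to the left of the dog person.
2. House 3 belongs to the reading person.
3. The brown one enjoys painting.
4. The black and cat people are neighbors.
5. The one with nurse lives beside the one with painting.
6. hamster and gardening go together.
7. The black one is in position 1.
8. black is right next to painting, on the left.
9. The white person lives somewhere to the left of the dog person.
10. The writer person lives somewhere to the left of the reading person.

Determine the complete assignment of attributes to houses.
Solution:

House | Pet | Hobby | Job | Color
---------------------------------
  1   | hamster | gardening | nurse | black
  2   | cat | painting | writer | brown
  3   | rabbit | reading | pilot | white
  4   | dog | cooking | chef | gray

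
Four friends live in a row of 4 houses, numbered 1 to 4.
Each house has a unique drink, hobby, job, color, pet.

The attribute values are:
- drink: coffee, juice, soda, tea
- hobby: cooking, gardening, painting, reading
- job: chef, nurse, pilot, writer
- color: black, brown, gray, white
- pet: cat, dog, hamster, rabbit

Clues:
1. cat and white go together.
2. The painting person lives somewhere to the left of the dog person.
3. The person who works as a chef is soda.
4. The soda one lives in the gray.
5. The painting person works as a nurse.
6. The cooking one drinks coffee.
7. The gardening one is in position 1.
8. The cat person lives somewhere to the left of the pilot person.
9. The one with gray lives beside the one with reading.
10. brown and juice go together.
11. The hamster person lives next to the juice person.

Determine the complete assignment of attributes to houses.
Solution:

House | Drink | Hobby | Job | Color | Pet
-----------------------------------------
  1   | soda | gardening | chef | gray | hamster
  2   | juice | reading | writer | brown | rabbit
  3   | tea | painting | nurse | white | cat
  4   | coffee | cooking | pilot | black | dog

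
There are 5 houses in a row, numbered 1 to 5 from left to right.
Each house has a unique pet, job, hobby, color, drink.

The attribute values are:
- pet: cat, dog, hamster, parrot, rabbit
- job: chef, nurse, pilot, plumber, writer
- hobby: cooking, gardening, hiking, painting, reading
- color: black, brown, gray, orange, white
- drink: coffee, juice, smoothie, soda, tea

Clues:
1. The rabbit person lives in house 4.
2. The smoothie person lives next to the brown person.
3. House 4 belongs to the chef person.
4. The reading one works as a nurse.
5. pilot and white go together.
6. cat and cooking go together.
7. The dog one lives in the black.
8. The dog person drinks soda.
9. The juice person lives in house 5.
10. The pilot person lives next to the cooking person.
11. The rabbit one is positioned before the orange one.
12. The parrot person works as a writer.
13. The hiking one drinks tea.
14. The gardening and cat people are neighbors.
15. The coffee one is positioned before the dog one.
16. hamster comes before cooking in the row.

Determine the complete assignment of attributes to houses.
Solution:

House | Pet | Job | Hobby | Color | Drink
-----------------------------------------
  1   | hamster | pilot | gardening | white | smoothie
  2   | cat | plumber | cooking | brown | coffee
  3   | dog | nurse | reading | black | soda
  4   | rabbit | chef | hiking | gray | tea
  5   | parrot | writer | painting | orange | juice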